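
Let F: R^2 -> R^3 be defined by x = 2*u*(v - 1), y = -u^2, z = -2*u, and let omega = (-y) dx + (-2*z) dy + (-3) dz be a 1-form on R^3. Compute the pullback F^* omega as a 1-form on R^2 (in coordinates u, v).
F^* omega = (2*u^2*v - 10*u^2 + 6) du + (2*u^3) dv

Using F^*(f dg) = (f ∘ F) d(g ∘ F), substitute each coordinate x_i by F_i(u, v) in f_i, and replace dx_i by d F_i = (∂F_i/∂u) du + (∂F_i/∂v) dv.
  For the x component: f_1(F) = u^2; d F_1 = (2*v - 2) du + (2*u) dv
  For the y component: f_2(F) = 4*u; d F_2 = (-2*u) du + (0) dv
  For the z component: f_3(F) = -3; d F_3 = (-2) du + (0) dv
Combining and collecting du, dv coefficients:
  coeff of du: 2*u^2*v - 10*u^2 + 6
  coeff of dv: 2*u^3
F^* omega = (2*u^2*v - 10*u^2 + 6) du + (2*u^3) dv.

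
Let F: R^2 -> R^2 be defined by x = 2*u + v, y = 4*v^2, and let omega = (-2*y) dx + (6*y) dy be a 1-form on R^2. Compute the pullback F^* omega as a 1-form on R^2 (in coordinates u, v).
F^* omega = (-16*v^2) du + (v^2*(192*v - 8)) dv

Using F^*(f dg) = (f ∘ F) d(g ∘ F), substitute each coordinate x_i by F_i(u, v) in f_i, and replace dx_i by d F_i = (∂F_i/∂u) du + (∂F_i/∂v) dv.
  For the x component: f_1(F) = -8*v^2; d F_1 = (2) du + (1) dv
  For the y component: f_2(F) = 24*v^2; d F_2 = (0) du + (8*v) dv
Combining and collecting du, dv coefficients:
  coeff of du: -16*v^2
  coeff of dv: v^2*(192*v - 8)
F^* omega = (-16*v^2) du + (v^2*(192*v - 8)) dv.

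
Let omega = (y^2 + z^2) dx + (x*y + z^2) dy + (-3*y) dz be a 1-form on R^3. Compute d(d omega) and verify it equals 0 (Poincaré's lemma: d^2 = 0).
d(d omega) = 0

Step 1: d omega = sum_{i<j} (∂f_j/∂x_i - ∂f_i/∂x_j) dx_i ∧ dx_j:
  coeff of dx ∧ dy: -y
  coeff of dx ∧ dz: -2*z
  coeff of dy ∧ dz: -2*z - 3
Step 2: Apply d again to each 2-form coefficient. The only possible 3-form in R^3 is dx ∧ dy ∧ dz, with coefficient
  ∂(coeff of dy∧dz)/∂x - ∂(coeff of dx∧dz)/∂y + ∂(coeff of dx∧dy)/∂z
  = ∂/∂x (-2*z - 3) - ∂/∂y (-2*z) + ∂/∂z (-y).
Each of these terms simplifies to sums of mixed partials that cancel in pairs. The result is 0 (by equality of mixed partials for smooth functions — Schwarz / Clairaut).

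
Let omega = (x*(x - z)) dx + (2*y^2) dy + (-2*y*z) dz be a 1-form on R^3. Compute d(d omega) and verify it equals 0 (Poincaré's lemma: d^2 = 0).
d(d omega) = 0

Step 1: d omega = sum_{i<j} (∂f_j/∂x_i - ∂f_i/∂x_j) dx_i ∧ dx_j:
  coeff of dx ∧ dy: 0
  coeff of dx ∧ dz: x
  coeff of dy ∧ dz: -2*z
Step 2: Apply d again to each 2-form coefficient. The only possible 3-form in R^3 is dx ∧ dy ∧ dz, with coefficient
  ∂(coeff of dy∧dz)/∂x - ∂(coeff of dx∧dz)/∂y + ∂(coeff of dx∧dy)/∂z
  = ∂/∂x (-2*z) - ∂/∂y (x) + ∂/∂z (0).
Each of these terms simplifies to sums of mixed partials that cancel in pairs. The result is 0 (by equality of mixed partials for smooth functions — Schwarz / Clairaut).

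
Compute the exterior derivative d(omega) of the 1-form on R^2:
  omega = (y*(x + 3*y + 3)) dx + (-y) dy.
d(omega) = (-x - 6*y - 3) dx ∧ dy

For a 1-form omega = sum_i f_i dx_i, the exterior derivative is
  d(omega) = sum_{i < j} (∂f_j/∂x_i - ∂f_i/∂x_j) dx_i ∧ dx_j.
  coefficient of dx ∧ dy: ∂f_2/∂x - ∂f_1/∂y = ∂(-y)/∂x - ∂(y*(x + 3*y + 3))/∂y = -x - 6*y - 3
Assembling: d(omega) = (-x - 6*y - 3) dx ∧ dy.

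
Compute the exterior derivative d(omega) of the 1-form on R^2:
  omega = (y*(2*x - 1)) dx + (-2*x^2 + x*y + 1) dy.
d(omega) = (-6*x + y + 1) dx ∧ dy

For a 1-form omega = sum_i f_i dx_i, the exterior derivative is
  d(omega) = sum_{i < j} (∂f_j/∂x_i - ∂f_i/∂x_j) dx_i ∧ dx_j.
  coefficient of dx ∧ dy: ∂f_2/∂x - ∂f_1/∂y = ∂(-2*x^2 + x*y + 1)/∂x - ∂(y*(2*x - 1))/∂y = -6*x + y + 1
Assembling: d(omega) = (-6*x + y + 1) dx ∧ dy.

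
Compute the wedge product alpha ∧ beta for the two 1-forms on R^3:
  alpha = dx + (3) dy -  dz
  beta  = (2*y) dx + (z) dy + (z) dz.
alpha ∧ beta = (-6*y + z) dx ∧ dy + (2*y + z) dx ∧ dz + (4*z) dy ∧ dz

Distribute the wedge, using dx_i ∧ dx_j = -dx_j ∧ dx_i and dx_i ∧ dx_i = 0. For each pair (i, j) with i < j, the coefficient of dx_i ∧ dx_j in alpha ∧ beta is (alpha_i * beta_j - alpha_j * beta_i). Collecting: alpha ∧ beta = (-6*y + z) dx ∧ dy + (2*y + z) dx ∧ dz + (4*z) dy ∧ dz.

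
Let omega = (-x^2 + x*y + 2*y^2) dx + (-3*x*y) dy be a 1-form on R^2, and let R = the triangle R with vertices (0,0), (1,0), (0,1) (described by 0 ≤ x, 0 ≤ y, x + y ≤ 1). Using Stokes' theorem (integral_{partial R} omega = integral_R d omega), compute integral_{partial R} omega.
integral_(partial R) omega = -4/3

Stokes: integral_partial_R omega = integral_R d omega with d omega = (∂Q/∂x - ∂P/∂y) dx ∧ dy.
  ∂Q/∂x = -3*y
  ∂P/∂y = x + 4*y
  integrand = ∂Q/∂x - ∂P/∂y = -x - 7*y.
Integrating over R: integral_0^1 integral_0^{1-x} (-x - 7*y) dy dx = -4/3.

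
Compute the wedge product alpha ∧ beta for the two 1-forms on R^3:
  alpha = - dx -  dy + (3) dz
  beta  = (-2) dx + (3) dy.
alpha ∧ beta = (-5) dx ∧ dy + (6) dx ∧ dz + (-9) dy ∧ dz

Distribute the wedge, using dx_i ∧ dx_j = -dx_j ∧ dx_i and dx_i ∧ dx_i = 0. For each pair (i, j) with i < j, the coefficient of dx_i ∧ dx_j in alpha ∧ beta is (alpha_i * beta_j - alpha_j * beta_i). Collecting: alpha ∧ beta = (-5) dx ∧ dy + (6) dx ∧ dz + (-9) dy ∧ dz.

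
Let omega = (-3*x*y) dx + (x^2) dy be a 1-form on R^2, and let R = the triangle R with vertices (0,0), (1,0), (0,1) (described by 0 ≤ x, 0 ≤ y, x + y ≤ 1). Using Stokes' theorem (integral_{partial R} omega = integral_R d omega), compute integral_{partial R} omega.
integral_(partial R) omega = 5/6

Stokes: integral_partial_R omega = integral_R d omega with d omega = (∂Q/∂x - ∂P/∂y) dx ∧ dy.
  ∂Q/∂x = 2*x
  ∂P/∂y = -3*x
  integrand = ∂Q/∂x - ∂P/∂y = 5*x.
Integrating over R: integral_0^1 integral_0^{1-x} (5*x) dy dx = 5/6.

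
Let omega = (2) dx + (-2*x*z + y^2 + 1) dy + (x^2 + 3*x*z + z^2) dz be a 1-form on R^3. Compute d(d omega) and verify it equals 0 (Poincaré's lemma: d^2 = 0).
d(d omega) = 0

Step 1: d omega = sum_{i<j} (∂f_j/∂x_i - ∂f_i/∂x_j) dx_i ∧ dx_j:
  coeff of dx ∧ dy: -2*z
  coeff of dx ∧ dz: 2*x + 3*z
  coeff of dy ∧ dz: 2*x
Step 2: Apply d again to each 2-form coefficient. The only possible 3-form in R^3 is dx ∧ dy ∧ dz, with coefficient
  ∂(coeff of dy∧dz)/∂x - ∂(coeff of dx∧dz)/∂y + ∂(coeff of dx∧dy)/∂z
  = ∂/∂x (2*x) - ∂/∂y (2*x + 3*z) + ∂/∂z (-2*z).
Each of these terms simplifies to sums of mixed partials that cancel in pairs. The result is 0 (by equality of mixed partials for smooth functions — Schwarz / Clairaut).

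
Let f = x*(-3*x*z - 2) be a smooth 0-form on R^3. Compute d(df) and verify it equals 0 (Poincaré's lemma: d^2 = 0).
d(df) = 0

Step 1: df = sum_i (∂f/∂x_i) dx_i = (-6*x*z - 2) dx + (0) dy + (-3*x^2) dz.
Step 2: Apply d again. Using the 1-form formula, the coefficient of dx ∧ dy in d(df) is ∂^2 f/∂x ∂y - ∂^2 f/∂y ∂x = (0) - (0) = 0 (equality of mixed partials for smooth f).
Similarly for dx ∧ dz and dy ∧ dz — all coefficients vanish. So d(df) = 0.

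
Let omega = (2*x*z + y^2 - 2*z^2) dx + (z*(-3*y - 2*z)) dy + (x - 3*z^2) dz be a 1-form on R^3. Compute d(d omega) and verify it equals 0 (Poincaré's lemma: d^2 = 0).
d(d omega) = 0

Step 1: d omega = sum_{i<j} (∂f_j/∂x_i - ∂f_i/∂x_j) dx_i ∧ dx_j:
  coeff of dx ∧ dy: -2*y
  coeff of dx ∧ dz: -2*x + 4*z + 1
  coeff of dy ∧ dz: 3*y + 4*z
Step 2: Apply d again to each 2-form coefficient. The only possible 3-form in R^3 is dx ∧ dy ∧ dz, with coefficient
  ∂(coeff of dy∧dz)/∂x - ∂(coeff of dx∧dz)/∂y + ∂(coeff of dx∧dy)/∂z
  = ∂/∂x (3*y + 4*z) - ∂/∂y (-2*x + 4*z + 1) + ∂/∂z (-2*y).
Each of these terms simplifies to sums of mixed partials that cancel in pairs. The result is 0 (by equality of mixed partials for smooth functions — Schwarz / Clairaut).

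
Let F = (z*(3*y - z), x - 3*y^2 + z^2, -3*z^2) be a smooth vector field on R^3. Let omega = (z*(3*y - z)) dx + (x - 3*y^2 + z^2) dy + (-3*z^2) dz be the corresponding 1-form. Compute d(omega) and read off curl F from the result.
d(omega) = (-2*z) dy ∧ dz + (3*y - 2*z) dz ∧ dx + (1 - 3*z) dx ∧ dy; curl F = (-2*z, 3*y - 2*z, 1 - 3*z)

d omega = sum_{i<j} (∂f_j/∂x_i - ∂f_i/∂x_j) dx_i ∧ dx_j. Under the identification (dy ∧ dz, dz ∧ dx, dx ∧ dy) ↔ (e_x, e_y, e_z), the coefficients are exactly the components of curl F. Compute:
  ∂R/∂y - ∂Q/∂z = (0) - (2*z) = -2*z
  ∂P/∂z - ∂R/∂x = (3*y - 2*z) - (0) = 3*y - 2*z
  ∂Q/∂x - ∂P/∂y = (1) - (3*z) = 1 - 3*z.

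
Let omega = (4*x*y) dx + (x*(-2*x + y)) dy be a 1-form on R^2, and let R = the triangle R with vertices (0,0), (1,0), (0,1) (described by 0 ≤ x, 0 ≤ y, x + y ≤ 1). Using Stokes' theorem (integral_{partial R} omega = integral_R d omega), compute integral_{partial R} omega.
integral_(partial R) omega = -7/6

Stokes: integral_partial_R omega = integral_R d omega with d omega = (∂Q/∂x - ∂P/∂y) dx ∧ dy.
  ∂Q/∂x = -4*x + y
  ∂P/∂y = 4*x
  integrand = ∂Q/∂x - ∂P/∂y = -8*x + y.
Integrating over R: integral_0^1 integral_0^{1-x} (-8*x + y) dy dx = -7/6.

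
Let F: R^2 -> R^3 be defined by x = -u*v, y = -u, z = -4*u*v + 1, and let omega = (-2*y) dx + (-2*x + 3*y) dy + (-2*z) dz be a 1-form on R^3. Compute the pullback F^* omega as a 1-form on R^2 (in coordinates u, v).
F^* omega = (-32*u*v^2 - 4*u*v + 3*u + 8*v) du + (2*u*(-16*u*v - u + 4)) dv

Using F^*(f dg) = (f ∘ F) d(g ∘ F), substitute each coordinate x_i by F_i(u, v) in f_i, and replace dx_i by d F_i = (∂F_i/∂u) du + (∂F_i/∂v) dv.
  For the x component: f_1(F) = 2*u; d F_1 = (-v) du + (-u) dv
  For the y component: f_2(F) = u*(2*v - 3); d F_2 = (-1) du + (0) dv
  For the z component: f_3(F) = 8*u*v - 2; d F_3 = (-4*v) du + (-4*u) dv
Combining and collecting du, dv coefficients:
  coeff of du: -32*u*v^2 - 4*u*v + 3*u + 8*v
  coeff of dv: 2*u*(-16*u*v - u + 4)
F^* omega = (-32*u*v^2 - 4*u*v + 3*u + 8*v) du + (2*u*(-16*u*v - u + 4)) dv.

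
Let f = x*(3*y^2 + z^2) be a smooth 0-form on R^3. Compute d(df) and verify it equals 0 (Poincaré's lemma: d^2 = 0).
d(df) = 0

Step 1: df = sum_i (∂f/∂x_i) dx_i = (3*y^2 + z^2) dx + (6*x*y) dy + (2*x*z) dz.
Step 2: Apply d again. Using the 1-form formula, the coefficient of dx ∧ dy in d(df) is ∂^2 f/∂x ∂y - ∂^2 f/∂y ∂x = (6*y) - (6*y) = 0 (equality of mixed partials for smooth f).
Similarly for dx ∧ dz and dy ∧ dz — all coefficients vanish. So d(df) = 0.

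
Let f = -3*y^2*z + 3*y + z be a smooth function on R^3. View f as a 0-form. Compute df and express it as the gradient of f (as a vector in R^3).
df = (0) dx + (-6*y*z + 3) dy + (1 - 3*y^2) dz; grad f = (0, -6*y*z + 3, 1 - 3*y^2)

For a 0-form f, d f = (∂f/∂x) dx + (∂f/∂y) dy + (∂f/∂z) dz. The components of the vector representation are exactly the entries of grad f in Cartesian coordinates:
  ∂f/∂x = 0
  ∂f/∂y = -6*y*z + 3
  ∂f/∂z = 1 - 3*y^2.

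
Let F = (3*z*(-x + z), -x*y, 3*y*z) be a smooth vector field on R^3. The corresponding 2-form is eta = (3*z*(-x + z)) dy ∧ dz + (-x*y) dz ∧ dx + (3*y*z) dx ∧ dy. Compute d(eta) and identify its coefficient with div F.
d(eta) = (-x + 3*y - 3*z) dx ∧ dy ∧ dz; div F = -x + 3*y - 3*z

For a 2-form in R^3 of the form above, applying d gives a 3-form with coefficient ∂P/∂x + ∂Q/∂y + ∂R/∂z:
  ∂P/∂x = -3*z
  ∂Q/∂y = -x
  ∂R/∂z = 3*y
Sum = -x + 3*y - 3*z, which is exactly div F.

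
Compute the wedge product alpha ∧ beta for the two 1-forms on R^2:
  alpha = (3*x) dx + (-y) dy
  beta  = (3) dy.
alpha ∧ beta = (9*x) dx ∧ dy

Distribute the wedge, using dx_i ∧ dx_j = -dx_j ∧ dx_i and dx_i ∧ dx_i = 0. For each pair (i, j) with i < j, the coefficient of dx_i ∧ dx_j in alpha ∧ beta is (alpha_i * beta_j - alpha_j * beta_i). Collecting: alpha ∧ beta = (9*x) dx ∧ dy.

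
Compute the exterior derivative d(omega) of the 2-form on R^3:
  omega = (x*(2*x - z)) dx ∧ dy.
d(omega) = (-x) dx ∧ dy ∧ dz

For a 2-form omega = sum_{i<j} g_{ij} dx_i ∧ dx_j, the exterior derivative is
  d(omega) = sum_{i<j} d(g_{ij}) ∧ dx_i ∧ dx_j = sum_{i<j, k} (∂g_{ij}/∂x_k) dx_k ∧ dx_i ∧ dx_j.
Expand each term, using dx_k ∧ dx_i ∧ dx_j = sgn(permutation) dx_{(a)} ∧ dx_{(b)} ∧ dx_{(c)} with (a < b < c) sorted:
  d(x*(2*x - z)) includes (∂/∂z)(x*(2*x - z)) dz = (-x) dz, which multiplied by dx ∧ dy gives (-x) dx ∧ dy ∧ dz
Collecting like 3-forms: d(omega) = (-x) dx ∧ dy ∧ dz.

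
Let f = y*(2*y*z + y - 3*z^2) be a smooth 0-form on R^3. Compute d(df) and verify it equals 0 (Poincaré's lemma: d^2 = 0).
d(df) = 0

Step 1: df = sum_i (∂f/∂x_i) dx_i = (0) dx + (4*y*z + 2*y - 3*z^2) dy + (2*y*(y - 3*z)) dz.
Step 2: Apply d again. Using the 1-form formula, the coefficient of dx ∧ dy in d(df) is ∂^2 f/∂x ∂y - ∂^2 f/∂y ∂x = (0) - (0) = 0 (equality of mixed partials for smooth f).
Similarly for dx ∧ dz and dy ∧ dz — all coefficients vanish. So d(df) = 0.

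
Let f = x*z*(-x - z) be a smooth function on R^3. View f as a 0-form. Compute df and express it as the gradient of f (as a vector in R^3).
df = (z*(-2*x - z)) dx + (0) dy + (x*(-x - 2*z)) dz; grad f = (z*(-2*x - z), 0, x*(-x - 2*z))

For a 0-form f, d f = (∂f/∂x) dx + (∂f/∂y) dy + (∂f/∂z) dz. The components of the vector representation are exactly the entries of grad f in Cartesian coordinates:
  ∂f/∂x = z*(-2*x - z)
  ∂f/∂y = 0
  ∂f/∂z = x*(-x - 2*z).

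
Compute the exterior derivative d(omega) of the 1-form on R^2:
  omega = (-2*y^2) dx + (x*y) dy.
d(omega) = (5*y) dx ∧ dy

For a 1-form omega = sum_i f_i dx_i, the exterior derivative is
  d(omega) = sum_{i < j} (∂f_j/∂x_i - ∂f_i/∂x_j) dx_i ∧ dx_j.
  coefficient of dx ∧ dy: ∂f_2/∂x - ∂f_1/∂y = ∂(x*y)/∂x - ∂(-2*y^2)/∂y = 5*y
Assembling: d(omega) = (5*y) dx ∧ dy.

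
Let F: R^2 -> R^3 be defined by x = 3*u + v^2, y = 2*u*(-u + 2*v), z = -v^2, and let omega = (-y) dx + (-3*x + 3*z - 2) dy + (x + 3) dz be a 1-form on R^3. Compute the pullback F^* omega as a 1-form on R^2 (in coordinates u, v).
F^* omega = (42*u^2 + 24*u*v^2 - 48*u*v + 8*u - 24*v^3 - 8*v) du + (4*u^2*v - 36*u^2 - 32*u*v^2 - 6*u*v - 8*u - 2*v^3 - 6*v) dv

Using F^*(f dg) = (f ∘ F) d(g ∘ F), substitute each coordinate x_i by F_i(u, v) in f_i, and replace dx_i by d F_i = (∂F_i/∂u) du + (∂F_i/∂v) dv.
  For the x component: f_1(F) = 2*u*(u - 2*v); d F_1 = (3) du + (2*v) dv
  For the y component: f_2(F) = -9*u - 6*v^2 - 2; d F_2 = (-4*u + 4*v) du + (4*u) dv
  For the z component: f_3(F) = 3*u + v^2 + 3; d F_3 = (0) du + (-2*v) dv
Combining and collecting du, dv coefficients:
  coeff of du: 42*u^2 + 24*u*v^2 - 48*u*v + 8*u - 24*v^3 - 8*v
  coeff of dv: 4*u^2*v - 36*u^2 - 32*u*v^2 - 6*u*v - 8*u - 2*v^3 - 6*v
F^* omega = (42*u^2 + 24*u*v^2 - 48*u*v + 8*u - 24*v^3 - 8*v) du + (4*u^2*v - 36*u^2 - 32*u*v^2 - 6*u*v - 8*u - 2*v^3 - 6*v) dv.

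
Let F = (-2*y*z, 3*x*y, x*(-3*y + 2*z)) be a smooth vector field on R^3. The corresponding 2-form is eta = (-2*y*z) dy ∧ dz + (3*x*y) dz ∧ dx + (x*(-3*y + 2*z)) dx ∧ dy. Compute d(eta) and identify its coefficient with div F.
d(eta) = (5*x) dx ∧ dy ∧ dz; div F = 5*x

For a 2-form in R^3 of the form above, applying d gives a 3-form with coefficient ∂P/∂x + ∂Q/∂y + ∂R/∂z:
  ∂P/∂x = 0
  ∂Q/∂y = 3*x
  ∂R/∂z = 2*x
Sum = 5*x, which is exactly div F.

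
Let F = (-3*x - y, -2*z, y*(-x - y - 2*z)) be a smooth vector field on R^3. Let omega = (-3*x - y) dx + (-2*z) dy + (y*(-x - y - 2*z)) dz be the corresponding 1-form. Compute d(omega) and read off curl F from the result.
d(omega) = (-x - 2*y - 2*z + 2) dy ∧ dz + (y) dz ∧ dx + (1) dx ∧ dy; curl F = (-x - 2*y - 2*z + 2, y, 1)

d omega = sum_{i<j} (∂f_j/∂x_i - ∂f_i/∂x_j) dx_i ∧ dx_j. Under the identification (dy ∧ dz, dz ∧ dx, dx ∧ dy) ↔ (e_x, e_y, e_z), the coefficients are exactly the components of curl F. Compute:
  ∂R/∂y - ∂Q/∂z = (-x - 2*y - 2*z) - (-2) = -x - 2*y - 2*z + 2
  ∂P/∂z - ∂R/∂x = (0) - (-y) = y
  ∂Q/∂x - ∂P/∂y = (0) - (-1) = 1.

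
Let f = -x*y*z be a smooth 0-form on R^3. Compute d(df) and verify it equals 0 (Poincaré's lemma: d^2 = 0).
d(df) = 0

Step 1: df = sum_i (∂f/∂x_i) dx_i = (-y*z) dx + (-x*z) dy + (-x*y) dz.
Step 2: Apply d again. Using the 1-form formula, the coefficient of dx ∧ dy in d(df) is ∂^2 f/∂x ∂y - ∂^2 f/∂y ∂x = (-z) - (-z) = 0 (equality of mixed partials for smooth f).
Similarly for dx ∧ dz and dy ∧ dz — all coefficients vanish. So d(df) = 0.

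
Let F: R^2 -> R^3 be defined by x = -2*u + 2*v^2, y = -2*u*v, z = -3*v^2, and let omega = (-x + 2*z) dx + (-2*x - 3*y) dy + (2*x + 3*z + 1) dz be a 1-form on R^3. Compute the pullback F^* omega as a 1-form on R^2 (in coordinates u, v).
F^* omega = (-12*u*v^2 - 8*u*v - 4*u + 8*v^3 + 16*v^2) du + (-12*u^2*v - 8*u^2 + 8*u*v^2 + 32*u*v - 2*v^3 - 6*v) dv

Using F^*(f dg) = (f ∘ F) d(g ∘ F), substitute each coordinate x_i by F_i(u, v) in f_i, and replace dx_i by d F_i = (∂F_i/∂u) du + (∂F_i/∂v) dv.
  For the x component: f_1(F) = 2*u - 8*v^2; d F_1 = (-2) du + (4*v) dv
  For the y component: f_2(F) = 6*u*v + 4*u - 4*v^2; d F_2 = (-2*v) du + (-2*u) dv
  For the z component: f_3(F) = -4*u - 5*v^2 + 1; d F_3 = (0) du + (-6*v) dv
Combining and collecting du, dv coefficients:
  coeff of du: -12*u*v^2 - 8*u*v - 4*u + 8*v^3 + 16*v^2
  coeff of dv: -12*u^2*v - 8*u^2 + 8*u*v^2 + 32*u*v - 2*v^3 - 6*v
F^* omega = (-12*u*v^2 - 8*u*v - 4*u + 8*v^3 + 16*v^2) du + (-12*u^2*v - 8*u^2 + 8*u*v^2 + 32*u*v - 2*v^3 - 6*v) dv.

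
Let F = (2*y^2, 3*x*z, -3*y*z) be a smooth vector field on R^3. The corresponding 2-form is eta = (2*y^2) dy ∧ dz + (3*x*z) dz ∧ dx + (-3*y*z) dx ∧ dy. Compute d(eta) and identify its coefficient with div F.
d(eta) = (-3*y) dx ∧ dy ∧ dz; div F = -3*y

For a 2-form in R^3 of the form above, applying d gives a 3-form with coefficient ∂P/∂x + ∂Q/∂y + ∂R/∂z:
  ∂P/∂x = 0
  ∂Q/∂y = 0
  ∂R/∂z = -3*y
Sum = -3*y, which is exactly div F.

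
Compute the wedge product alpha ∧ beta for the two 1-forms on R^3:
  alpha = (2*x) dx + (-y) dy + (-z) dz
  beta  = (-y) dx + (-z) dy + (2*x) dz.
alpha ∧ beta = (-2*x*z - y^2) dx ∧ dy + (4*x^2 - y*z) dx ∧ dz + (-2*x*y - z^2) dy ∧ dz

Distribute the wedge, using dx_i ∧ dx_j = -dx_j ∧ dx_i and dx_i ∧ dx_i = 0. For each pair (i, j) with i < j, the coefficient of dx_i ∧ dx_j in alpha ∧ beta is (alpha_i * beta_j - alpha_j * beta_i). Collecting: alpha ∧ beta = (-2*x*z - y^2) dx ∧ dy + (4*x^2 - y*z) dx ∧ dz + (-2*x*y - z^2) dy ∧ dz.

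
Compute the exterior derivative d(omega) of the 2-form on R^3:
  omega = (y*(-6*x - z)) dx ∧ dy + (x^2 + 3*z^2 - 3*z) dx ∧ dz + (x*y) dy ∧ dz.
d(omega) = 0

For a 2-form omega = sum_{i<j} g_{ij} dx_i ∧ dx_j, the exterior derivative is
  d(omega) = sum_{i<j} d(g_{ij}) ∧ dx_i ∧ dx_j = sum_{i<j, k} (∂g_{ij}/∂x_k) dx_k ∧ dx_i ∧ dx_j.
Expand each term, using dx_k ∧ dx_i ∧ dx_j = sgn(permutation) dx_{(a)} ∧ dx_{(b)} ∧ dx_{(c)} with (a < b < c) sorted:
  d(y*(-6*x - z)) includes (∂/∂z)(y*(-6*x - z)) dz = (-y) dz, which multiplied by dx ∧ dy gives (-y) dx ∧ dy ∧ dz
  d(x*y) includes (∂/∂x)(x*y) dx = (y) dx, which multiplied by dy ∧ dz gives (y) dx ∧ dy ∧ dz
Collecting like 3-forms: d(omega) = 0.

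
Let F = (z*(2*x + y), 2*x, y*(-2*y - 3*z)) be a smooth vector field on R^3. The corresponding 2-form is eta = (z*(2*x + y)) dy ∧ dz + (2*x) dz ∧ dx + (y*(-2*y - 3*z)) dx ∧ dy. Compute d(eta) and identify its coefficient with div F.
d(eta) = (-3*y + 2*z) dx ∧ dy ∧ dz; div F = -3*y + 2*z

For a 2-form in R^3 of the form above, applying d gives a 3-form with coefficient ∂P/∂x + ∂Q/∂y + ∂R/∂z:
  ∂P/∂x = 2*z
  ∂Q/∂y = 0
  ∂R/∂z = -3*y
Sum = -3*y + 2*z, which is exactly div F.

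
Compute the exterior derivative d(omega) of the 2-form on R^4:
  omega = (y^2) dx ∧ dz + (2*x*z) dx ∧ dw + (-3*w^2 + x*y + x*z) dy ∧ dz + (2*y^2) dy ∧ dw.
d(omega) = (-y + z) dx ∧ dy ∧ dz + (-2*x) dx ∧ dz ∧ dw + (-6*w) dy ∧ dz ∧ dw

For a 2-form omega = sum_{i<j} g_{ij} dx_i ∧ dx_j, the exterior derivative is
  d(omega) = sum_{i<j} d(g_{ij}) ∧ dx_i ∧ dx_j = sum_{i<j, k} (∂g_{ij}/∂x_k) dx_k ∧ dx_i ∧ dx_j.
Expand each term, using dx_k ∧ dx_i ∧ dx_j = sgn(permutation) dx_{(a)} ∧ dx_{(b)} ∧ dx_{(c)} with (a < b < c) sorted:
  d(y^2) includes (∂/∂y)(y^2) dy = (2*y) dy, which multiplied by dx ∧ dz gives (-2*y) dx ∧ dy ∧ dz
  d(2*x*z) includes (∂/∂z)(2*x*z) dz = (2*x) dz, which multiplied by dx ∧ dw gives (-2*x) dx ∧ dz ∧ dw
  d(-3*w^2 + x*y + x*z) includes (∂/∂x)(-3*w^2 + x*y + x*z) dx = (y + z) dx, which multiplied by dy ∧ dz gives (y + z) dx ∧ dy ∧ dz
  d(-3*w^2 + x*y + x*z) includes (∂/∂w)(-3*w^2 + x*y + x*z) dw = (-6*w) dw, which multiplied by dy ∧ dz gives (-6*w) dy ∧ dz ∧ dw
Collecting like 3-forms: d(omega) = (-y + z) dx ∧ dy ∧ dz + (-2*x) dx ∧ dz ∧ dw + (-6*w) dy ∧ dz ∧ dw.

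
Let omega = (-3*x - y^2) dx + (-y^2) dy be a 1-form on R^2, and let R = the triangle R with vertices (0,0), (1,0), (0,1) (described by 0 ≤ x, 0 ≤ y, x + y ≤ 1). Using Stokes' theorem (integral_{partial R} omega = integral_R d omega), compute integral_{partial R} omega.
integral_(partial R) omega = 1/3

Stokes: integral_partial_R omega = integral_R d omega with d omega = (∂Q/∂x - ∂P/∂y) dx ∧ dy.
  ∂Q/∂x = 0
  ∂P/∂y = -2*y
  integrand = ∂Q/∂x - ∂P/∂y = 2*y.
Integrating over R: integral_0^1 integral_0^{1-x} (2*y) dy dx = 1/3.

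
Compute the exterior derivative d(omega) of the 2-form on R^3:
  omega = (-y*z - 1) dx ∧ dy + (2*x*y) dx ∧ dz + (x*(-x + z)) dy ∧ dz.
d(omega) = (-4*x - y + z) dx ∧ dy ∧ dz

For a 2-form omega = sum_{i<j} g_{ij} dx_i ∧ dx_j, the exterior derivative is
  d(omega) = sum_{i<j} d(g_{ij}) ∧ dx_i ∧ dx_j = sum_{i<j, k} (∂g_{ij}/∂x_k) dx_k ∧ dx_i ∧ dx_j.
Expand each term, using dx_k ∧ dx_i ∧ dx_j = sgn(permutation) dx_{(a)} ∧ dx_{(b)} ∧ dx_{(c)} with (a < b < c) sorted:
  d(-y*z - 1) includes (∂/∂z)(-y*z - 1) dz = (-y) dz, which multiplied by dx ∧ dy gives (-y) dx ∧ dy ∧ dz
  d(2*x*y) includes (∂/∂y)(2*x*y) dy = (2*x) dy, which multiplied by dx ∧ dz gives (-2*x) dx ∧ dy ∧ dz
  d(x*(-x + z)) includes (∂/∂x)(x*(-x + z)) dx = (-2*x + z) dx, which multiplied by dy ∧ dz gives (-2*x + z) dx ∧ dy ∧ dz
Collecting like 3-forms: d(omega) = (-4*x - y + z) dx ∧ dy ∧ dz.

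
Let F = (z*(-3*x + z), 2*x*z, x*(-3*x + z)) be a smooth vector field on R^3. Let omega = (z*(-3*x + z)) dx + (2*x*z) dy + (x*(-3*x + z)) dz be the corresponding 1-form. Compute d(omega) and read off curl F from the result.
d(omega) = (-2*x) dy ∧ dz + (3*x + z) dz ∧ dx + (2*z) dx ∧ dy; curl F = (-2*x, 3*x + z, 2*z)

d omega = sum_{i<j} (∂f_j/∂x_i - ∂f_i/∂x_j) dx_i ∧ dx_j. Under the identification (dy ∧ dz, dz ∧ dx, dx ∧ dy) ↔ (e_x, e_y, e_z), the coefficients are exactly the components of curl F. Compute:
  ∂R/∂y - ∂Q/∂z = (0) - (2*x) = -2*x
  ∂P/∂z - ∂R/∂x = (-3*x + 2*z) - (-6*x + z) = 3*x + z
  ∂Q/∂x - ∂P/∂y = (2*z) - (0) = 2*z.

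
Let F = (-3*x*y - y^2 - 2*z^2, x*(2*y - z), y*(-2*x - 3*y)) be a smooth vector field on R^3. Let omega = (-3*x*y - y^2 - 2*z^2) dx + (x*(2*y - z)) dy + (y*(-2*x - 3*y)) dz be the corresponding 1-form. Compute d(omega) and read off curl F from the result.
d(omega) = (-x - 6*y) dy ∧ dz + (2*y - 4*z) dz ∧ dx + (3*x + 4*y - z) dx ∧ dy; curl F = (-x - 6*y, 2*y - 4*z, 3*x + 4*y - z)

d omega = sum_{i<j} (∂f_j/∂x_i - ∂f_i/∂x_j) dx_i ∧ dx_j. Under the identification (dy ∧ dz, dz ∧ dx, dx ∧ dy) ↔ (e_x, e_y, e_z), the coefficients are exactly the components of curl F. Compute:
  ∂R/∂y - ∂Q/∂z = (-2*x - 6*y) - (-x) = -x - 6*y
  ∂P/∂z - ∂R/∂x = (-4*z) - (-2*y) = 2*y - 4*z
  ∂Q/∂x - ∂P/∂y = (2*y - z) - (-3*x - 2*y) = 3*x + 4*y - z.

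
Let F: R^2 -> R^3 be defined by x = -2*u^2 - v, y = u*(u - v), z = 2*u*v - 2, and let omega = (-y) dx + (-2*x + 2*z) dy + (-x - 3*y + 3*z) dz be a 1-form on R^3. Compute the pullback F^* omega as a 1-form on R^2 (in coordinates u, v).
F^* omega = (12*u^3 - 2*u^2*v + 14*u*v^2 + 4*u*v - 8*u - 8*v) du + (u*(-6*u^2 + 14*u*v + u - v - 8)) dv

Using F^*(f dg) = (f ∘ F) d(g ∘ F), substitute each coordinate x_i by F_i(u, v) in f_i, and replace dx_i by d F_i = (∂F_i/∂u) du + (∂F_i/∂v) dv.
  For the x component: f_1(F) = u*(-u + v); d F_1 = (-4*u) du + (-1) dv
  For the y component: f_2(F) = 4*u^2 + 4*u*v + 2*v - 4; d F_2 = (2*u - v) du + (-u) dv
  For the z component: f_3(F) = -u^2 + 9*u*v + v - 6; d F_3 = (2*v) du + (2*u) dv
Combining and collecting du, dv coefficients:
  coeff of du: 12*u^3 - 2*u^2*v + 14*u*v^2 + 4*u*v - 8*u - 8*v
  coeff of dv: u*(-6*u^2 + 14*u*v + u - v - 8)
F^* omega = (12*u^3 - 2*u^2*v + 14*u*v^2 + 4*u*v - 8*u - 8*v) du + (u*(-6*u^2 + 14*u*v + u - v - 8)) dv.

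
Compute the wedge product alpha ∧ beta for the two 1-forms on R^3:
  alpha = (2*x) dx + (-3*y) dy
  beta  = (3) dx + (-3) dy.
alpha ∧ beta = (-6*x + 9*y) dx ∧ dy

Distribute the wedge, using dx_i ∧ dx_j = -dx_j ∧ dx_i and dx_i ∧ dx_i = 0. For each pair (i, j) with i < j, the coefficient of dx_i ∧ dx_j in alpha ∧ beta is (alpha_i * beta_j - alpha_j * beta_i). Collecting: alpha ∧ beta = (-6*x + 9*y) dx ∧ dy.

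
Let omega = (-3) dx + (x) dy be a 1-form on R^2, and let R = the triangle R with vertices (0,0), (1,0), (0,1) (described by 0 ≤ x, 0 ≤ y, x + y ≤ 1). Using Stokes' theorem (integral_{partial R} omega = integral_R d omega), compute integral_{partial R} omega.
integral_(partial R) omega = 1/2

Stokes: integral_partial_R omega = integral_R d omega with d omega = (∂Q/∂x - ∂P/∂y) dx ∧ dy.
  ∂Q/∂x = 1
  ∂P/∂y = 0
  integrand = ∂Q/∂x - ∂P/∂y = 1.
Integrating over R: integral_0^1 integral_0^{1-x} (1) dy dx = 1/2.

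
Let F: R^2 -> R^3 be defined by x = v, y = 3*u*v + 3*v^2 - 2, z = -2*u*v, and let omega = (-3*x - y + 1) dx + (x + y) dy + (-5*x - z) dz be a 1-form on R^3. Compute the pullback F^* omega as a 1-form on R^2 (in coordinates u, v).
F^* omega = (v*(5*u*v + 9*v^2 + 13*v - 6)) du + (5*u^2*v + 27*u*v^2 + 10*u*v - 6*u + 18*v^3 + 3*v^2 - 15*v + 3) dv

Using F^*(f dg) = (f ∘ F) d(g ∘ F), substitute each coordinate x_i by F_i(u, v) in f_i, and replace dx_i by d F_i = (∂F_i/∂u) du + (∂F_i/∂v) dv.
  For the x component: f_1(F) = -3*u*v - 3*v^2 - 3*v + 3; d F_1 = (0) du + (1) dv
  For the y component: f_2(F) = 3*u*v + 3*v^2 + v - 2; d F_2 = (3*v) du + (3*u + 6*v) dv
  For the z component: f_3(F) = v*(2*u - 5); d F_3 = (-2*v) du + (-2*u) dv
Combining and collecting du, dv coefficients:
  coeff of du: v*(5*u*v + 9*v^2 + 13*v - 6)
  coeff of dv: 5*u^2*v + 27*u*v^2 + 10*u*v - 6*u + 18*v^3 + 3*v^2 - 15*v + 3
F^* omega = (v*(5*u*v + 9*v^2 + 13*v - 6)) du + (5*u^2*v + 27*u*v^2 + 10*u*v - 6*u + 18*v^3 + 3*v^2 - 15*v + 3) dv.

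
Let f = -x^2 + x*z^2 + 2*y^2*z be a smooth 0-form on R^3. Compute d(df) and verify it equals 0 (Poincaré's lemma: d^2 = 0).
d(df) = 0

Step 1: df = sum_i (∂f/∂x_i) dx_i = (-2*x + z^2) dx + (4*y*z) dy + (2*x*z + 2*y^2) dz.
Step 2: Apply d again. Using the 1-form formula, the coefficient of dx ∧ dy in d(df) is ∂^2 f/∂x ∂y - ∂^2 f/∂y ∂x = (0) - (0) = 0 (equality of mixed partials for smooth f).
Similarly for dx ∧ dz and dy ∧ dz — all coefficients vanish. So d(df) = 0.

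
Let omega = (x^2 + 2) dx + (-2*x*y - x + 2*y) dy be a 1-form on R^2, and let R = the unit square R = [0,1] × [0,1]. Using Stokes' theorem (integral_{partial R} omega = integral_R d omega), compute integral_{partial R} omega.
integral_(partial R) omega = -2

Stokes: integral_partial_R omega = integral_R d omega with d omega = (∂Q/∂x - ∂P/∂y) dx ∧ dy.
  ∂Q/∂x = -2*y - 1
  ∂P/∂y = 0
  integrand = ∂Q/∂x - ∂P/∂y = -2*y - 1.
Integrating over R: integral_0^1 integral_0^1 (-2*y - 1) dx dy = -2.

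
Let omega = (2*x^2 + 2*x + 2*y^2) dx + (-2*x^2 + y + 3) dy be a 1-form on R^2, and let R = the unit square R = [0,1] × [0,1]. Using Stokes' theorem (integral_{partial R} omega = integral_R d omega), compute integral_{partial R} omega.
integral_(partial R) omega = -4

Stokes: integral_partial_R omega = integral_R d omega with d omega = (∂Q/∂x - ∂P/∂y) dx ∧ dy.
  ∂Q/∂x = -4*x
  ∂P/∂y = 4*y
  integrand = ∂Q/∂x - ∂P/∂y = -4*x - 4*y.
Integrating over R: integral_0^1 integral_0^1 (-4*x - 4*y) dx dy = -4.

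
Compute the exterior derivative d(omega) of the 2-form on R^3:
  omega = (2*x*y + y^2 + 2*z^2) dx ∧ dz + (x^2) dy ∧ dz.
d(omega) = (-2*y) dx ∧ dy ∧ dz

For a 2-form omega = sum_{i<j} g_{ij} dx_i ∧ dx_j, the exterior derivative is
  d(omega) = sum_{i<j} d(g_{ij}) ∧ dx_i ∧ dx_j = sum_{i<j, k} (∂g_{ij}/∂x_k) dx_k ∧ dx_i ∧ dx_j.
Expand each term, using dx_k ∧ dx_i ∧ dx_j = sgn(permutation) dx_{(a)} ∧ dx_{(b)} ∧ dx_{(c)} with (a < b < c) sorted:
  d(2*x*y + y^2 + 2*z^2) includes (∂/∂y)(2*x*y + y^2 + 2*z^2) dy = (2*x + 2*y) dy, which multiplied by dx ∧ dz gives (-2*x - 2*y) dx ∧ dy ∧ dz
  d(x^2) includes (∂/∂x)(x^2) dx = (2*x) dx, which multiplied by dy ∧ dz gives (2*x) dx ∧ dy ∧ dz
Collecting like 3-forms: d(omega) = (-2*y) dx ∧ dy ∧ dz.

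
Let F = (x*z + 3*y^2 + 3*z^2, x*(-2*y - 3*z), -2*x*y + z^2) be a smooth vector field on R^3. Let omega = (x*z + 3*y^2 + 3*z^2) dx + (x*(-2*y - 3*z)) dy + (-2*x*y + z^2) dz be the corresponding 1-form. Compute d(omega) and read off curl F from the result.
d(omega) = (x) dy ∧ dz + (x + 2*y + 6*z) dz ∧ dx + (-8*y - 3*z) dx ∧ dy; curl F = (x, x + 2*y + 6*z, -8*y - 3*z)

d omega = sum_{i<j} (∂f_j/∂x_i - ∂f_i/∂x_j) dx_i ∧ dx_j. Under the identification (dy ∧ dz, dz ∧ dx, dx ∧ dy) ↔ (e_x, e_y, e_z), the coefficients are exactly the components of curl F. Compute:
  ∂R/∂y - ∂Q/∂z = (-2*x) - (-3*x) = x
  ∂P/∂z - ∂R/∂x = (x + 6*z) - (-2*y) = x + 2*y + 6*z
  ∂Q/∂x - ∂P/∂y = (-2*y - 3*z) - (6*y) = -8*y - 3*z.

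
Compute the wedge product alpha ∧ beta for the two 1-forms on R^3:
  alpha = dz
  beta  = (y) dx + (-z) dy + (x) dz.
alpha ∧ beta = (-y) dx ∧ dz + (z) dy ∧ dz

Distribute the wedge, using dx_i ∧ dx_j = -dx_j ∧ dx_i and dx_i ∧ dx_i = 0. For each pair (i, j) with i < j, the coefficient of dx_i ∧ dx_j in alpha ∧ beta is (alpha_i * beta_j - alpha_j * beta_i). Collecting: alpha ∧ beta = (-y) dx ∧ dz + (z) dy ∧ dz.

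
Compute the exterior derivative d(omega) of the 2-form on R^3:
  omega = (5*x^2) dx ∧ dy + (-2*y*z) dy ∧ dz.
d(omega) = 0

For a 2-form omega = sum_{i<j} g_{ij} dx_i ∧ dx_j, the exterior derivative is
  d(omega) = sum_{i<j} d(g_{ij}) ∧ dx_i ∧ dx_j = sum_{i<j, k} (∂g_{ij}/∂x_k) dx_k ∧ dx_i ∧ dx_j.
Expand each term, using dx_k ∧ dx_i ∧ dx_j = sgn(permutation) dx_{(a)} ∧ dx_{(b)} ∧ dx_{(c)} with (a < b < c) sorted:

Collecting like 3-forms: d(omega) = 0.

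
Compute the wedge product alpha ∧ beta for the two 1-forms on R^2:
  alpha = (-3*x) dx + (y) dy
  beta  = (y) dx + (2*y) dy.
alpha ∧ beta = (-y*(6*x + y)) dx ∧ dy

Distribute the wedge, using dx_i ∧ dx_j = -dx_j ∧ dx_i and dx_i ∧ dx_i = 0. For each pair (i, j) with i < j, the coefficient of dx_i ∧ dx_j in alpha ∧ beta is (alpha_i * beta_j - alpha_j * beta_i). Collecting: alpha ∧ beta = (-y*(6*x + y)) dx ∧ dy.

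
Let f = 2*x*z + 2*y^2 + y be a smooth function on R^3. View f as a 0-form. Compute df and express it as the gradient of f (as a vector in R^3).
df = (2*z) dx + (4*y + 1) dy + (2*x) dz; grad f = (2*z, 4*y + 1, 2*x)

For a 0-form f, d f = (∂f/∂x) dx + (∂f/∂y) dy + (∂f/∂z) dz. The components of the vector representation are exactly the entries of grad f in Cartesian coordinates:
  ∂f/∂x = 2*z
  ∂f/∂y = 4*y + 1
  ∂f/∂z = 2*x.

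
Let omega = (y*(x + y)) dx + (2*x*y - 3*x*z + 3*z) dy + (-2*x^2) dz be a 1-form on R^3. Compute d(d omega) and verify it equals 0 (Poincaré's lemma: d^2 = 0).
d(d omega) = 0

Step 1: d omega = sum_{i<j} (∂f_j/∂x_i - ∂f_i/∂x_j) dx_i ∧ dx_j:
  coeff of dx ∧ dy: -x - 3*z
  coeff of dx ∧ dz: -4*x
  coeff of dy ∧ dz: 3*x - 3
Step 2: Apply d again to each 2-form coefficient. The only possible 3-form in R^3 is dx ∧ dy ∧ dz, with coefficient
  ∂(coeff of dy∧dz)/∂x - ∂(coeff of dx∧dz)/∂y + ∂(coeff of dx∧dy)/∂z
  = ∂/∂x (3*x - 3) - ∂/∂y (-4*x) + ∂/∂z (-x - 3*z).
Each of these terms simplifies to sums of mixed partials that cancel in pairs. The result is 0 (by equality of mixed partials for smooth functions — Schwarz / Clairaut).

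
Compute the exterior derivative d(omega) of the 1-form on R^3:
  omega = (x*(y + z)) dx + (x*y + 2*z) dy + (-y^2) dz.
d(omega) = (-x + y) dx ∧ dy + (-x) dx ∧ dz + (-2*y - 2) dy ∧ dz

For a 1-form omega = sum_i f_i dx_i, the exterior derivative is
  d(omega) = sum_{i < j} (∂f_j/∂x_i - ∂f_i/∂x_j) dx_i ∧ dx_j.
  coefficient of dx ∧ dy: ∂f_2/∂x - ∂f_1/∂y = ∂(x*y + 2*z)/∂x - ∂(x*(y + z))/∂y = -x + y
  coefficient of dx ∧ dz: ∂f_3/∂x - ∂f_1/∂z = ∂(-y^2)/∂x - ∂(x*(y + z))/∂z = -x
  coefficient of dy ∧ dz: ∂f_3/∂y - ∂f_2/∂z = ∂(-y^2)/∂y - ∂(x*y + 2*z)/∂z = -2*y - 2
Assembling: d(omega) = (-x + y) dx ∧ dy + (-x) dx ∧ dz + (-2*y - 2) dy ∧ dz.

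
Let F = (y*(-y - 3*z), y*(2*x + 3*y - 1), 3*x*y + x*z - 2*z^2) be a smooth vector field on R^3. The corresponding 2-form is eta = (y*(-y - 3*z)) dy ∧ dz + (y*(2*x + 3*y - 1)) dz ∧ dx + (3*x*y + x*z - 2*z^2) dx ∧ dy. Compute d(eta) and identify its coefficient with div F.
d(eta) = (3*x + 6*y - 4*z - 1) dx ∧ dy ∧ dz; div F = 3*x + 6*y - 4*z - 1

For a 2-form in R^3 of the form above, applying d gives a 3-form with coefficient ∂P/∂x + ∂Q/∂y + ∂R/∂z:
  ∂P/∂x = 0
  ∂Q/∂y = 2*x + 6*y - 1
  ∂R/∂z = x - 4*z
Sum = 3*x + 6*y - 4*z - 1, which is exactly div F.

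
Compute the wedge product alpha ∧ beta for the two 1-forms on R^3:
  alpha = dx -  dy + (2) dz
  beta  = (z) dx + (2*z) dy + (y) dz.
alpha ∧ beta = (3*z) dx ∧ dy + (y - 2*z) dx ∧ dz + (-y - 4*z) dy ∧ dz

Distribute the wedge, using dx_i ∧ dx_j = -dx_j ∧ dx_i and dx_i ∧ dx_i = 0. For each pair (i, j) with i < j, the coefficient of dx_i ∧ dx_j in alpha ∧ beta is (alpha_i * beta_j - alpha_j * beta_i). Collecting: alpha ∧ beta = (3*z) dx ∧ dy + (y - 2*z) dx ∧ dz + (-y - 4*z) dy ∧ dz.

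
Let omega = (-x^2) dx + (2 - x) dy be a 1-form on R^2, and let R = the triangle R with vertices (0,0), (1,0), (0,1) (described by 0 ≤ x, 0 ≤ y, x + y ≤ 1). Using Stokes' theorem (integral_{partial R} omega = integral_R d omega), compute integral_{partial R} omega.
integral_(partial R) omega = -1/2

Stokes: integral_partial_R omega = integral_R d omega with d omega = (∂Q/∂x - ∂P/∂y) dx ∧ dy.
  ∂Q/∂x = -1
  ∂P/∂y = 0
  integrand = ∂Q/∂x - ∂P/∂y = -1.
Integrating over R: integral_0^1 integral_0^{1-x} (-1) dy dx = -1/2.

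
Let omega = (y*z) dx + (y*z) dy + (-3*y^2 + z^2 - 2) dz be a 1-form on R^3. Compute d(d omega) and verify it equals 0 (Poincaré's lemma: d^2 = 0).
d(d omega) = 0

Step 1: d omega = sum_{i<j} (∂f_j/∂x_i - ∂f_i/∂x_j) dx_i ∧ dx_j:
  coeff of dx ∧ dy: -z
  coeff of dx ∧ dz: -y
  coeff of dy ∧ dz: -7*y
Step 2: Apply d again to each 2-form coefficient. The only possible 3-form in R^3 is dx ∧ dy ∧ dz, with coefficient
  ∂(coeff of dy∧dz)/∂x - ∂(coeff of dx∧dz)/∂y + ∂(coeff of dx∧dy)/∂z
  = ∂/∂x (-7*y) - ∂/∂y (-y) + ∂/∂z (-z).
Each of these terms simplifies to sums of mixed partials that cancel in pairs. The result is 0 (by equality of mixed partials for smooth functions — Schwarz / Clairaut).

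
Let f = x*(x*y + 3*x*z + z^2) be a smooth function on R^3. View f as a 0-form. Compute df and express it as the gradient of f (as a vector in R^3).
df = (2*x*y + 6*x*z + z^2) dx + (x^2) dy + (x*(3*x + 2*z)) dz; grad f = (2*x*y + 6*x*z + z^2, x^2, x*(3*x + 2*z))

For a 0-form f, d f = (∂f/∂x) dx + (∂f/∂y) dy + (∂f/∂z) dz. The components of the vector representation are exactly the entries of grad f in Cartesian coordinates:
  ∂f/∂x = 2*x*y + 6*x*z + z^2
  ∂f/∂y = x^2
  ∂f/∂z = x*(3*x + 2*z).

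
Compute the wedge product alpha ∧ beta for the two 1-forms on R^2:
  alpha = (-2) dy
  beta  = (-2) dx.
alpha ∧ beta = (-4) dx ∧ dy

Distribute the wedge, using dx_i ∧ dx_j = -dx_j ∧ dx_i and dx_i ∧ dx_i = 0. For each pair (i, j) with i < j, the coefficient of dx_i ∧ dx_j in alpha ∧ beta is (alpha_i * beta_j - alpha_j * beta_i). Collecting: alpha ∧ beta = (-4) dx ∧ dy.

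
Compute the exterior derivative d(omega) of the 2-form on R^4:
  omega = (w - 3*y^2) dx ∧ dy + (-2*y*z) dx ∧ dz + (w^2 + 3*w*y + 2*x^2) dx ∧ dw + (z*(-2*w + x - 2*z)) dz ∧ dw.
d(omega) = (1 - 3*w) dx ∧ dy ∧ dw + (2*z) dx ∧ dy ∧ dz + (z) dx ∧ dz ∧ dw

For a 2-form omega = sum_{i<j} g_{ij} dx_i ∧ dx_j, the exterior derivative is
  d(omega) = sum_{i<j} d(g_{ij}) ∧ dx_i ∧ dx_j = sum_{i<j, k} (∂g_{ij}/∂x_k) dx_k ∧ dx_i ∧ dx_j.
Expand each term, using dx_k ∧ dx_i ∧ dx_j = sgn(permutation) dx_{(a)} ∧ dx_{(b)} ∧ dx_{(c)} with (a < b < c) sorted:
  d(w - 3*y^2) includes (∂/∂w)(w - 3*y^2) dw = (1) dw, which multiplied by dx ∧ dy gives (1) dx ∧ dy ∧ dw
  d(-2*y*z) includes (∂/∂y)(-2*y*z) dy = (-2*z) dy, which multiplied by dx ∧ dz gives (2*z) dx ∧ dy ∧ dz
  d(w^2 + 3*w*y + 2*x^2) includes (∂/∂y)(w^2 + 3*w*y + 2*x^2) dy = (3*w) dy, which multiplied by dx ∧ dw gives (-3*w) dx ∧ dy ∧ dw
  d(z*(-2*w + x - 2*z)) includes (∂/∂x)(z*(-2*w + x - 2*z)) dx = (z) dx, which multiplied by dz ∧ dw gives (z) dx ∧ dz ∧ dw
Collecting like 3-forms: d(omega) = (1 - 3*w) dx ∧ dy ∧ dw + (2*z) dx ∧ dy ∧ dz + (z) dx ∧ dz ∧ dw.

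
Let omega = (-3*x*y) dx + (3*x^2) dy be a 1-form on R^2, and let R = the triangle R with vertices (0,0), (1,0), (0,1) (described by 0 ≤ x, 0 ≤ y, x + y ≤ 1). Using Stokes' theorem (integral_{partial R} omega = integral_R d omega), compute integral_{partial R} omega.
integral_(partial R) omega = 3/2

Stokes: integral_partial_R omega = integral_R d omega with d omega = (∂Q/∂x - ∂P/∂y) dx ∧ dy.
  ∂Q/∂x = 6*x
  ∂P/∂y = -3*x
  integrand = ∂Q/∂x - ∂P/∂y = 9*x.
Integrating over R: integral_0^1 integral_0^{1-x} (9*x) dy dx = 3/2.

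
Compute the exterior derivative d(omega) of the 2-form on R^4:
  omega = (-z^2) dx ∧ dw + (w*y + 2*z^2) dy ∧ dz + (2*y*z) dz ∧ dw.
d(omega) = (2*z) dx ∧ dz ∧ dw + (y + 2*z) dy ∧ dz ∧ dw

For a 2-form omega = sum_{i<j} g_{ij} dx_i ∧ dx_j, the exterior derivative is
  d(omega) = sum_{i<j} d(g_{ij}) ∧ dx_i ∧ dx_j = sum_{i<j, k} (∂g_{ij}/∂x_k) dx_k ∧ dx_i ∧ dx_j.
Expand each term, using dx_k ∧ dx_i ∧ dx_j = sgn(permutation) dx_{(a)} ∧ dx_{(b)} ∧ dx_{(c)} with (a < b < c) sorted:
  d(-z^2) includes (∂/∂z)(-z^2) dz = (-2*z) dz, which multiplied by dx ∧ dw gives (2*z) dx ∧ dz ∧ dw
  d(w*y + 2*z^2) includes (∂/∂w)(w*y + 2*z^2) dw = (y) dw, which multiplied by dy ∧ dz gives (y) dy ∧ dz ∧ dw
  d(2*y*z) includes (∂/∂y)(2*y*z) dy = (2*z) dy, which multiplied by dz ∧ dw gives (2*z) dy ∧ dz ∧ dw
Collecting like 3-forms: d(omega) = (2*z) dx ∧ dz ∧ dw + (y + 2*z) dy ∧ dz ∧ dw.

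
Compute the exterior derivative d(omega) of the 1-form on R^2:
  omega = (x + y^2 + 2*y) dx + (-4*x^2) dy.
d(omega) = (-8*x - 2*y - 2) dx ∧ dy

For a 1-form omega = sum_i f_i dx_i, the exterior derivative is
  d(omega) = sum_{i < j} (∂f_j/∂x_i - ∂f_i/∂x_j) dx_i ∧ dx_j.
  coefficient of dx ∧ dy: ∂f_2/∂x - ∂f_1/∂y = ∂(-4*x^2)/∂x - ∂(x + y^2 + 2*y)/∂y = -8*x - 2*y - 2
Assembling: d(omega) = (-8*x - 2*y - 2) dx ∧ dy.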